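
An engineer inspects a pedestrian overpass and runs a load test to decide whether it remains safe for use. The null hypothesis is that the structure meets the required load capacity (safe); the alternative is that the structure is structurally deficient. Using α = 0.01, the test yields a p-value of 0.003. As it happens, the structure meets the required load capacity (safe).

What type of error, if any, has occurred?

Type I error

Since p = 0.003 < α = 0.01, H₀ is rejected.
H₀ is true (actually the structure meets the required load capacity (safe)).
Rejecting a true H₀ is a Type I error.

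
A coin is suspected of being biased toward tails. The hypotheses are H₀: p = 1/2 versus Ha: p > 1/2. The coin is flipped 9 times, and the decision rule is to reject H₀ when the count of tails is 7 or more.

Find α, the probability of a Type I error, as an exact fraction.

23/256

Under H₀, Y ~ Binomial(9, 1/2), and α = P(Y ≥ 7).
P(Y ≥ 7) = [C(9,7) + C(9,8) + C(9,9)] / 2^9 = (36 + 9 + 1) / 512 = 46/512 = 23/256.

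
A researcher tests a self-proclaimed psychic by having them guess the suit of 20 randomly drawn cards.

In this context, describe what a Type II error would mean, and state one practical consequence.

A Type II error would mean concluding that the subject is guessing at random (p = 1/4) (or at least failing to establish that the subject performs better than chance) when in fact the subject performs better than chance. Consequence: genuine ability (if it existed) would go unrecognized.

With the conventional null hypothesis that the subject is guessing at random (p = 1/4):
A Type II error is failing to reject H₀ when H₀ is false.
Here that means concluding there is no evidence of ability when actually the subject performs better than chance.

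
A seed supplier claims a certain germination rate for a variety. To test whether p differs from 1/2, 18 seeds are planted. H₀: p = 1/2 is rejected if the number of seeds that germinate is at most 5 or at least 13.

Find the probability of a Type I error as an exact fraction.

Under H₀, Y ~ Binomial(18, 1/2); α is the probability of landing in either tail, P(Y ≤ 5) + P(Y ≥ 13).
By symmetry, α = 2·P(Y ≤ 5) = 2·(1 + 18 + 153 + 816 + 3060 + 8568)/262144 = 25232/262144 = 1577/16384.

1577/16384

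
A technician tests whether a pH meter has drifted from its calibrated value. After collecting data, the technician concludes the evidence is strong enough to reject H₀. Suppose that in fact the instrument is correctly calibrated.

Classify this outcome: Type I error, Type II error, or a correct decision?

The conventional null hypothesis here is that the instrument is correctly calibrated.
H₀ was rejected, but H₀ is actually true.
Rejecting a true null hypothesis is a Type I error (false positive).

Type I error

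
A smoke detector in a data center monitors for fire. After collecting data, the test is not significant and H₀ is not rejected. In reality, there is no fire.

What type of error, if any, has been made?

The conventional null hypothesis here is that there is no fire.
The test retained a true H₀ — the decision matches the true state.

Neither — the decision is correct.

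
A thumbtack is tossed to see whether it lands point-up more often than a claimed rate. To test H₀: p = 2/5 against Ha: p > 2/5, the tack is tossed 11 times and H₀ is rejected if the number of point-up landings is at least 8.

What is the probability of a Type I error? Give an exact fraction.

285952/9765625

α = P(reject H₀ | H₀ true) = P(X ≥ 8 | p = 2/5), with X ~ Binomial(11, 2/5).
Adding the binomial terms for j = 8 through 11 with p = 2/5 yields 285952/9765625.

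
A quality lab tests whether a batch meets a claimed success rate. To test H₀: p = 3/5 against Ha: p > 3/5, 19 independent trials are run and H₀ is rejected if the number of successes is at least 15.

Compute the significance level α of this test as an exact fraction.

α = P(reject H₀ | H₀ true) = P(X ≥ 15 | p = 3/5), with X ~ Binomial(19, 3/5).
Adding the binomial terms for j = 15 through 19 with p = 3/5 yields 265555221849/3814697265625.

265555221849/3814697265625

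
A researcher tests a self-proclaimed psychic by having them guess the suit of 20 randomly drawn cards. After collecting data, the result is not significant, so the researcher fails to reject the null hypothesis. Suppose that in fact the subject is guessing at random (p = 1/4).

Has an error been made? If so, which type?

The conventional null hypothesis here is that the subject is guessing at random (p = 1/4).
The test retained a true H₀ — the decision matches the true state.

Neither — the decision is correct.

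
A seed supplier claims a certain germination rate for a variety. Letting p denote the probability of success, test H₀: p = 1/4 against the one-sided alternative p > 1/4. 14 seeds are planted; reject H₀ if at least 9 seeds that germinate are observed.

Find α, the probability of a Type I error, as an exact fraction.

578257/268435456

α = P(reject H₀ | H₀ true) = P(S ≥ 9 | p = 1/4), with S ~ Binomial(14, 1/4).
Summing C(14,j)(1/4)^j(3/4)^{14−j} for j = 9,…,14 gives 578257/268435456.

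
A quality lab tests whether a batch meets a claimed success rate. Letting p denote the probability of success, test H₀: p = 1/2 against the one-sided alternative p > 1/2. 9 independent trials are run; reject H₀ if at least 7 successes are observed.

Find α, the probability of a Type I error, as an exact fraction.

23/256

α = P(reject H₀ | H₀ true) = P(K ≥ 7 | p = 1/2), with K ~ Binomial(9, 1/2).
Summing the upper tail: (36 + 9 + 1) / 2^9 = 46/512 = 23/256.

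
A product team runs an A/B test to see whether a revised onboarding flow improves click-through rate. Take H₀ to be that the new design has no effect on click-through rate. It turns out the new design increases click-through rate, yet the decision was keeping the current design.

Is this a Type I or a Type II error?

Type II error

'Keeping the current design' corresponds to failing to reject H₀.
H₀ was not rejected but H₀ is false — a Type II error (false negative).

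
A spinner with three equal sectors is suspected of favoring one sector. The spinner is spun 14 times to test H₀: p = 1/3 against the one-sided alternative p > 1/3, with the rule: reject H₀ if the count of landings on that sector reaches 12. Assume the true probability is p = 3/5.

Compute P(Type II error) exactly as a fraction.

β = P(fail to reject H₀ | Ha true) = P(K ≤ 11 | p = 3/5), K ~ Binomial(14, 3/5).
Adding the binomial probabilities P(K=0)+…+P(K=11) at p = 3/5 gives 5860647088/6103515625.

5860647088/6103515625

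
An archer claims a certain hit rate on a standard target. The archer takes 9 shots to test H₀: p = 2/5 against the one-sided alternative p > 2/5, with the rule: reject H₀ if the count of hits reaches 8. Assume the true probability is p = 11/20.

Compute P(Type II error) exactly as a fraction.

123069745737/128000000000

Under the alternative p = 11/20, X ~ Binomial(9, 11/20); β is the probability the test does not reject, P(X < 8).
Adding the binomial probabilities P(X=0)+…+P(X=7) at p = 11/20 gives 123069745737/128000000000.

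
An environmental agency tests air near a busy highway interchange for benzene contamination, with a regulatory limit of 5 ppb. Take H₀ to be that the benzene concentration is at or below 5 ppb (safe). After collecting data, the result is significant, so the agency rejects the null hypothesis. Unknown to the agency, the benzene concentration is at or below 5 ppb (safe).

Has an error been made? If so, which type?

Type I error

H₀ was rejected, but H₀ is actually true.
Rejecting a true null hypothesis is a Type I error (false positive).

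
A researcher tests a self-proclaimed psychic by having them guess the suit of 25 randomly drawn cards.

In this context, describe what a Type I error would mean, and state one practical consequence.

A Type I error would mean concluding that the subject performs better than chance when in fact the subject is guessing at random (p = 1/4). Consequence: a lucky guesser is credited with psychic ability.

With the conventional null hypothesis that the subject is guessing at random (p = 1/4):
A Type I error is rejecting H₀ when H₀ is true.
Here that means concluding the subject has some ability beyond chance when actually the subject is guessing at random (p = 1/4).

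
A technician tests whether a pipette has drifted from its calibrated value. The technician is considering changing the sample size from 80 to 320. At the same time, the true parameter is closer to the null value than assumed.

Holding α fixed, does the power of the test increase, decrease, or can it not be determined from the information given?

Cannot be determined from the information given.

The first change alone would make β decrease; the second alone would make β increase. Which effect dominates depends on the magnitudes, which are not given.
Since power = 1 − β, the effect on power is likewise indeterminate.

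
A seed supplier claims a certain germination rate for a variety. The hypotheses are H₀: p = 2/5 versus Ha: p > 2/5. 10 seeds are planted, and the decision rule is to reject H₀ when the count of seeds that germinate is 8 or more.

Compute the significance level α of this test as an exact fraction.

120064/9765625

α = P(reject H₀ | H₀ true) = P(K ≥ 8 | p = 2/5), with K ~ Binomial(10, 2/5).
Summing C(10,j)(2/5)^j(3/5)^{10−j} for j = 8,…,10 gives 120064/9765625.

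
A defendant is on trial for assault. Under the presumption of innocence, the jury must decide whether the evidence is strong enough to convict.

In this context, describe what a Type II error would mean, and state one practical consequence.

With the conventional null hypothesis that the defendant is innocent:
A Type II error is failing to reject H₀ when H₀ is false.
Here that means acquitting the defendant when actually the defendant is guilty.

A Type II error would mean concluding that the defendant is innocent (or at least failing to establish that the defendant is guilty) when in fact the defendant is guilty. Consequence: a guilty person goes free.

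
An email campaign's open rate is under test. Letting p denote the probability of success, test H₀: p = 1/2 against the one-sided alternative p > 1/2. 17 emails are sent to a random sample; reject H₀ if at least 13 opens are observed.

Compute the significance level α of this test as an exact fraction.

1607/65536

Under H₀, X ~ Binomial(17, 1/2), and α = P(X ≥ 13).
That's C(17,13) + C(17,14) + C(17,15) + C(17,16) + C(17,17) over 2^17, i.e. (2380 + 680 + 136 + 17 + 1)/131072 = 3214/131072 = 1607/65536.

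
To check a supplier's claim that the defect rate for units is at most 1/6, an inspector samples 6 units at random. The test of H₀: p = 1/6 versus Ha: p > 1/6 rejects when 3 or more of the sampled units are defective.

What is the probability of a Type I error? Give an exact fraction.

1453/23328

α = P(reject H₀ | H₀ true) = P(S ≥ 3 | p = 1/6), S ~ Binomial(6, 1/6).
Via the complement, α = 1 − Σ_{j=0}^{2} C(6,j)(1/6)^j(5/6)^{6-j} = 1453/23328.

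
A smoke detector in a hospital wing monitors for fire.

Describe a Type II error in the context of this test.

A Type II error would mean concluding that there is no fire (or at least failing to establish that there is a fire) when in fact there is a fire.

With the conventional null hypothesis that there is no fire:
A Type II error is failing to reject H₀ when H₀ is false.
Here that means remaining silent when actually there is a fire.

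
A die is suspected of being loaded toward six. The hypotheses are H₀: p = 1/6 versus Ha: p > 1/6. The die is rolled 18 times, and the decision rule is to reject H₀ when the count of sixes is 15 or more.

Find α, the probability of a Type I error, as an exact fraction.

26479/25389989167104

Under H₀, S ~ Binomial(18, 1/6), and α = P(S ≥ 15).
Summing C(18,j)(1/6)^j(5/6)^{18−j} for j = 15,…,18 gives 26479/25389989167104.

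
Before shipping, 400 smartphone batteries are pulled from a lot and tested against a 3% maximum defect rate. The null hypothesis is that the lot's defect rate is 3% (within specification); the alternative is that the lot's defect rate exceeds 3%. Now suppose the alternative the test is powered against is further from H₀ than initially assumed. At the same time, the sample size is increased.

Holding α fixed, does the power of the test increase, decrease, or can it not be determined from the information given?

It increases.

A bigger departure from H₀ is easier for the test to detect, so it fails to reject less often. More data shrinks sampling variability; the test statistic under Ha concentrates further from the null value, making rejection more likely. Both changes push β in the same direction.
Since power = 1 − β and β decreases, power increases.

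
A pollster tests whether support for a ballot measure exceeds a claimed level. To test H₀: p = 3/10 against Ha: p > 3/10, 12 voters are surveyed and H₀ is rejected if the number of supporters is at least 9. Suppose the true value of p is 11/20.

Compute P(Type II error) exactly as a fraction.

β = P(fail to reject H₀ | Ha true) = P(S ≤ 8 | p = 11/20), S ~ Binomial(12, 11/20).
Summing C(12,j)·(11/20)^j·(9/20)^{12-j} for j = 0..8 gives 709043757719553/819200000000000.

709043757719553/819200000000000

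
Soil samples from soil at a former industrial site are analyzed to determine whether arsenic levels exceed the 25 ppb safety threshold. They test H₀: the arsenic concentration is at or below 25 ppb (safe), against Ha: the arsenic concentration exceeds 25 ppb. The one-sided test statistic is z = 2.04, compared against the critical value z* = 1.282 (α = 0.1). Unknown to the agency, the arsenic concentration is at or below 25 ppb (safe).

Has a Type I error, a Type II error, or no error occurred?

Type I error

Since z = 2.04 > z* = 1.282, H₀ is rejected.
H₀ is true (actually the arsenic concentration is at or below 25 ppb (safe)).
Rejecting a true H₀ is a Type I error.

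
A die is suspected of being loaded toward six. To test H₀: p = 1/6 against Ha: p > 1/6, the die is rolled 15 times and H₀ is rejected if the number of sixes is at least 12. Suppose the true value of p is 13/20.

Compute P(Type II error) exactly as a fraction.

A Type II error is failing to reject when Ha holds: with p = 13/20, β = P(S ≤ 11).
Summing C(15,j)·(13/20)^j·(7/20)^{15-j} for j = 0..11 gives 6777270377107586237/8192000000000000000.

6777270377107586237/8192000000000000000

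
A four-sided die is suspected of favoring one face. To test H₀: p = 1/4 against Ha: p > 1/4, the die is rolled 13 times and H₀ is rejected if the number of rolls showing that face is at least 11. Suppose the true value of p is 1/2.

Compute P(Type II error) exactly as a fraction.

2025/2048

Under the alternative p = 1/2, Y ~ Binomial(13, 1/2); β is the probability the test does not reject, P(Y < 11).
Equivalently, β = 1 − P(Y ≥ 11) = 2025/2048.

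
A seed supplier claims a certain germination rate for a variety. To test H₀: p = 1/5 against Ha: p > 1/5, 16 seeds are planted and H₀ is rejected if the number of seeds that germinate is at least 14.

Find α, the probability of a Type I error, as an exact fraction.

The Type I error probability is α = P(K ≥ 14) computed under H₀, where K ~ Binomial(16, 1/5).
Summing C(16,j)(1/5)^j(4/5)^{16−j} for j = 14,…,16 gives 397/30517578125.

397/30517578125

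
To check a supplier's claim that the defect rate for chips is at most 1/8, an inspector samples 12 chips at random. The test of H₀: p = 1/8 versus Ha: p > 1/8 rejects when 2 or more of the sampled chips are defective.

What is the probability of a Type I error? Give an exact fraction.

31150268619/68719476736

α = P(reject H₀ | H₀ true) = P(S ≥ 2 | p = 1/8), S ~ Binomial(12, 1/8).
α = 1 − P(S ≤ 1) = 1 − 37569208117/68719476736 = 31150268619/68719476736.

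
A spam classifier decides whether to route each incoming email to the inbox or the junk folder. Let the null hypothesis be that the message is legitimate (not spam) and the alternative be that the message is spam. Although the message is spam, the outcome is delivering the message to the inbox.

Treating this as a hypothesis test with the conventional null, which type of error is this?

'Delivering the message to the inbox' corresponds to failing to reject H₀.
H₀ was not rejected but H₀ is false — a Type II error (false negative).

Type II error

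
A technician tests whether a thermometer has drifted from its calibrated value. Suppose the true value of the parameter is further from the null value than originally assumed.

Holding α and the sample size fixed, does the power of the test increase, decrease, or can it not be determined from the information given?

A bigger departure from H₀ is easier for the test to detect, so it fails to reject less often.
Since power = 1 − β and β decreases, power increases.

It increases.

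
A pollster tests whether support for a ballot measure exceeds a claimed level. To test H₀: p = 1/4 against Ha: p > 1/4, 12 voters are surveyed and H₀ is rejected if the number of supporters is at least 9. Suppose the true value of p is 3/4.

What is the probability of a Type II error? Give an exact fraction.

Under the alternative p = 3/4, K ~ Binomial(12, 3/4); β is the probability the test does not reject, P(K < 9).
Adding the binomial probabilities P(K=0)+…+P(K=8) at p = 3/4 gives 5892517/16777216.

5892517/16777216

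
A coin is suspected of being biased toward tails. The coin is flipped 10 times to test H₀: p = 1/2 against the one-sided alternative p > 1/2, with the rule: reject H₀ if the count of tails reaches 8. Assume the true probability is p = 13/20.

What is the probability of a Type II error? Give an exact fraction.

1890285078059/2560000000000

β = P(fail to reject H₀ | Ha true) = P(K ≤ 7 | p = 13/20), K ~ Binomial(10, 13/20).
Summing C(10,j)·(13/20)^j·(7/20)^{10-j} for j = 0..7 gives 1890285078059/2560000000000.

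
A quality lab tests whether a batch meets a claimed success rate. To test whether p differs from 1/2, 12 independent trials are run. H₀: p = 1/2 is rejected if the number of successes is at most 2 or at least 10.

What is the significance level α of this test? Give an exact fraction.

79/2048

The significance level is the null-hypothesis probability of the rejection region {≤2} ∪ {≥10}.
By symmetry, α = 2·P(S ≤ 2) = 2·(1 + 12 + 66)/4096 = 158/4096 = 79/2048.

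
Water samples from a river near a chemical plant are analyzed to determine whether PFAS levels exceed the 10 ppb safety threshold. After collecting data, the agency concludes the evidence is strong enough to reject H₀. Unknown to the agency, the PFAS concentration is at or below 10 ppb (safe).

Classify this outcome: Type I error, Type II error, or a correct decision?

The conventional null hypothesis here is that the PFAS concentration is at or below 10 ppb (safe).
H₀ was rejected, but H₀ is actually true.
Rejecting a true null hypothesis is a Type I error (false positive).

Type I error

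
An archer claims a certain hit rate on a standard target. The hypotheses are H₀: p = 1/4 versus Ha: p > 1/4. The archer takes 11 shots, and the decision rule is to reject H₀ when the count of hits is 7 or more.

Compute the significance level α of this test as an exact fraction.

The Type I error probability is α = P(X ≥ 7) computed under H₀, where X ~ Binomial(11, 1/4).
Adding the binomial terms for j = 7 through 11 with p = 1/4 yields 15857/2097152.

15857/2097152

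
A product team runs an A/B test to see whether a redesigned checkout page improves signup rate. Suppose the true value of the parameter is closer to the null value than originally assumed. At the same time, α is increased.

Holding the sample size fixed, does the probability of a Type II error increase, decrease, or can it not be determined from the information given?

Cannot be determined from the information given.

The first change alone would make β increase; the second alone would make β decrease. Which effect dominates depends on the magnitudes, which are not given.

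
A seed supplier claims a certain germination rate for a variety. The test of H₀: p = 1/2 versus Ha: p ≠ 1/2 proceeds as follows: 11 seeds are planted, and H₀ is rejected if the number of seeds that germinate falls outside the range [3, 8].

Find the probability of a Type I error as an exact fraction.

α = P(K ≤ 2 or K ≥ 9 | p = 1/2), K ~ Binomial(11, 1/2).
Each tail has probability (1 + 11 + 55)/2048; doubling gives α = 134/2048 = 67/1024.

67/1024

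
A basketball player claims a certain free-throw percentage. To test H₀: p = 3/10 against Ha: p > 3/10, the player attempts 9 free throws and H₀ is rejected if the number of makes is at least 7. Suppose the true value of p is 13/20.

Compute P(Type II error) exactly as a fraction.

5301813769/8000000000

β = P(fail to reject H₀ | Ha true) = P(X ≤ 6 | p = 13/20), X ~ Binomial(9, 13/20).
Summing C(9,j)·(13/20)^j·(7/20)^{9-j} for j = 0..6 gives 5301813769/8000000000.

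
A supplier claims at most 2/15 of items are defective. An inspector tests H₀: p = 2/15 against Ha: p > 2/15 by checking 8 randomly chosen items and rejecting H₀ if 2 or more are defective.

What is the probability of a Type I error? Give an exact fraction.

The significance level is the probability, assuming p = 2/15, of seeing 2 or more defectives in 8 draws.
Via the complement, α = 1 − Σ_{j=0}^{1} C(8,j)(2/15)^j(13/15)^{8-j} = 743183632/2562890625.

743183632/2562890625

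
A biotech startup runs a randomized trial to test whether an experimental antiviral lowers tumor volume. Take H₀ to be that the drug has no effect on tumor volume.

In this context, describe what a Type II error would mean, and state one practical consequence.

A Type II error would mean concluding that the drug has no effect on tumor volume (or at least failing to establish that the drug lowers tumor volume) when in fact the drug lowers tumor volume. Consequence: an effective treatment is shelved and never reaches patients who would benefit.

A Type II error is failing to reject H₀ when H₀ is false.
Here that means concluding there is insufficient evidence that the drug works when actually the drug lowers tumor volume.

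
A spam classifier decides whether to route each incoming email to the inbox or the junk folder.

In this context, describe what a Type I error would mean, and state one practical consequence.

A Type I error would mean concluding that the message is spam when in fact the message is legitimate (not spam). Consequence: a legitimate email — possibly an important one — is hidden in the spam folder.

With the conventional null hypothesis that the message is legitimate (not spam):
A Type I error is rejecting H₀ when H₀ is true.
Here that means sending the message to the spam folder when actually the message is legitimate (not spam).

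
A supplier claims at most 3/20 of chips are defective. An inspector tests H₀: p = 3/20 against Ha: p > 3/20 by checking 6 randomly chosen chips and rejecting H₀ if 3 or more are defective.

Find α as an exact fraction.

302967/6400000

The significance level is the probability, assuming p = 3/20, of seeing 3 or more defectives in 6 draws.
α = 1 − P(X ≤ 2) = 1 − 6097033/6400000 = 302967/6400000.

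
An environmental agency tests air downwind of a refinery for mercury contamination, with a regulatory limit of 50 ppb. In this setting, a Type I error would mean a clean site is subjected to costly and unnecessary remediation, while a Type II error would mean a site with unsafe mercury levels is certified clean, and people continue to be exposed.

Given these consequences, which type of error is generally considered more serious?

Type II error

The Type II consequence (a site with unsafe mercury levels is certified clean, and people continue to be exposed) is more severe than the Type I consequence (a clean site is subjected to costly and unnecessary remediation).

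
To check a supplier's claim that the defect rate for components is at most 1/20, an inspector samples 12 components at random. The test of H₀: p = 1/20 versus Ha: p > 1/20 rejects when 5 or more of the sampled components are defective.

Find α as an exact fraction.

75344392367/409600000000000

The significance level is the probability, assuming p = 1/20, of seeing 5 or more defectives in 12 draws.
Computing the lower-tail complement: 1 − 409524655607633/409600000000000 = 75344392367/409600000000000.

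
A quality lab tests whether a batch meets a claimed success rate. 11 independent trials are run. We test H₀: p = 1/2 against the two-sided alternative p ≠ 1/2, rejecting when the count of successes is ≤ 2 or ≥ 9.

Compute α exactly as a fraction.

α = P(K ≤ 2 or K ≥ 9 | p = 1/2), K ~ Binomial(11, 1/2).
The two tails are symmetric, so α = 2·(1 + 11 + 55)/2^11 = 134/2048 = 67/1024.

67/1024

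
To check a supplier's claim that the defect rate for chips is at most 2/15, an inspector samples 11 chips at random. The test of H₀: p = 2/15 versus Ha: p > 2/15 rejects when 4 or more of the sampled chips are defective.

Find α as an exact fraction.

27663615392/576650390625

The significance level is the probability, assuming p = 2/15, of seeing 4 or more defectives in 11 draws.
Computing the lower-tail complement: 1 − 548986775233/576650390625 = 27663615392/576650390625.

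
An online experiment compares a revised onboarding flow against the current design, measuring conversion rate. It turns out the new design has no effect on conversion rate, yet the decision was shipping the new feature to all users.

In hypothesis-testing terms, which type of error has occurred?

The null hypothesis here is that the new design has no effect on conversion rate.
'Shipping the new feature to all users' corresponds to rejecting H₀.
H₀ was rejected but H₀ is true — a Type I error (false positive).

Type I error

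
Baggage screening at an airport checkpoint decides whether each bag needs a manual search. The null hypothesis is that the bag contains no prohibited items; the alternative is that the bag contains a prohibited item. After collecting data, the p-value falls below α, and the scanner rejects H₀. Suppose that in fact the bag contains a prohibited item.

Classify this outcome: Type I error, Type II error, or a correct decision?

The test rejected a false H₀ — the decision matches the true state.

No error — this is a correct decision.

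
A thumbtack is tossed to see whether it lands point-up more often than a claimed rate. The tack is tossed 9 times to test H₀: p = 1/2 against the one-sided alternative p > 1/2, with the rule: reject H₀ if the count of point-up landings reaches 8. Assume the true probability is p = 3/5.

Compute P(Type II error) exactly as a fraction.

β = P(fail to reject H₀ | Ha true) = P(K ≤ 7 | p = 3/5), K ~ Binomial(9, 3/5).
Summing C(9,j)·(3/5)^j·(2/5)^{9-j} for j = 0..7 gives 1815344/1953125.

1815344/1953125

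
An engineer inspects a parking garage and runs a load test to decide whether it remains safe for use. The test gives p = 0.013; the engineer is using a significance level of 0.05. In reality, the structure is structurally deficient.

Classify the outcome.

The conventional null hypothesis is that the structure meets the required load capacity (safe).
Since p = 0.013 < α = 0.05, H₀ is rejected.
H₀ is false (actually the structure is structurally deficient).
The decision matches the true state — no error.

Neither — the decision is correct.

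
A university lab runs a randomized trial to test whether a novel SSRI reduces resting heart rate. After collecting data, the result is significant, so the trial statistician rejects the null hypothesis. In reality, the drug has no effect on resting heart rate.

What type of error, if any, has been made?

The conventional null hypothesis here is that the drug has no effect on resting heart rate.
H₀ was rejected, but H₀ is actually true.
Rejecting a true null hypothesis is a Type I error (false positive).

Type I error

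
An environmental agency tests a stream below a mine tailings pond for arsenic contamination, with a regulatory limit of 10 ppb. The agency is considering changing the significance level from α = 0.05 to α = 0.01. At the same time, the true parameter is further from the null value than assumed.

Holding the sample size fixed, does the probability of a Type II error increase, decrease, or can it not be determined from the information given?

The first change alone would make β increase; the second alone would make β decrease. Which effect dominates depends on the magnitudes, which are not given.

Cannot be determined from the information given.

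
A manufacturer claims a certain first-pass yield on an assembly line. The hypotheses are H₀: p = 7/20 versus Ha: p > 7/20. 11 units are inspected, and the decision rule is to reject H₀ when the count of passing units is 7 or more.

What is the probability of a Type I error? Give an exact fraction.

α = P(reject H₀ | H₀ true) = P(Y ≥ 7 | p = 7/20), with Y ~ Binomial(11, 7/20).
Summing C(11,j)(7/20)^j(13/20)^{11−j} for j = 7,…,11 gives 1026922708651/20480000000000.

1026922708651/20480000000000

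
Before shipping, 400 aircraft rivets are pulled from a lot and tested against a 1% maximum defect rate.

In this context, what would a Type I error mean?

With the conventional null hypothesis that the lot's defect rate is 1% (within specification):
A Type I error is rejecting H₀ when H₀ is true.
Here that means rejecting the lot and scrapping or reworking it when actually the lot's defect rate is 1% (within specification).

A Type I error would mean concluding that the lot's defect rate exceeds 1% when in fact the lot's defect rate is 1% (within specification).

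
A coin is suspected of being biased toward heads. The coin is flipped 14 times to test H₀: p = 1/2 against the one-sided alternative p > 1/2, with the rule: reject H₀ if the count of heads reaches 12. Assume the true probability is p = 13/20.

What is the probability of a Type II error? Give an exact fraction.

Under the alternative p = 13/20, S ~ Binomial(14, 13/20); β is the probability the test does not reject, P(S < 12).
Equivalently, β = 1 − P(S ≥ 12) = 750447350803558569/819200000000000000.

750447350803558569/819200000000000000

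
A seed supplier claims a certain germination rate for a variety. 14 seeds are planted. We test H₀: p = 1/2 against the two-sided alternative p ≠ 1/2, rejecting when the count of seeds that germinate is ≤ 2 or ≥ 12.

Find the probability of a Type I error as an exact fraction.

53/4096

The significance level is the null-hypothesis probability of the rejection region {≤2} ∪ {≥12}.
Each tail has probability (1 + 14 + 91)/16384; doubling gives α = 212/16384 = 53/4096.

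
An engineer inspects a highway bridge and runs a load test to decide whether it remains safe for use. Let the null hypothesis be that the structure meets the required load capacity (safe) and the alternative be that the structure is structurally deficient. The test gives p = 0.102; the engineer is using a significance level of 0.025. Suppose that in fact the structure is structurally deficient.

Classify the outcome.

Since p = 0.102 ≥ α = 0.025, H₀ is not rejected.
H₀ is false (actually the structure is structurally deficient).
Failing to reject a false H₀ is a Type II error.

Type II error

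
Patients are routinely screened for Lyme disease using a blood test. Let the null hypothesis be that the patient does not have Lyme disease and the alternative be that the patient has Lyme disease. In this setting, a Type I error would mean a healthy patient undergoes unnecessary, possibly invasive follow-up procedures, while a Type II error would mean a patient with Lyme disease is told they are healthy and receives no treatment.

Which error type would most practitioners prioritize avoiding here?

The Type II consequence (a patient with Lyme disease is told they are healthy and receives no treatment) is more severe than the Type I consequence (a healthy patient undergoes unnecessary, possibly invasive follow-up procedures).

Type II error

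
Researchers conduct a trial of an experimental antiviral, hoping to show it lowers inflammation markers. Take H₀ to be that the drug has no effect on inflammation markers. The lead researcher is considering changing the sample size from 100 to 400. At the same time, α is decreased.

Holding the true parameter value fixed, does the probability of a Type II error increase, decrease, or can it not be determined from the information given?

Cannot be determined from the information given.

The first change alone would make β decrease; the second alone would make β increase. Which effect dominates depends on the magnitudes, which are not given.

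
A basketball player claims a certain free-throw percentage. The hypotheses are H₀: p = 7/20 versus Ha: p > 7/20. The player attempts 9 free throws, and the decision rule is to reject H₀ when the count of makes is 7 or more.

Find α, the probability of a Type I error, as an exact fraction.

715658867/64000000000

α = P(reject H₀ | H₀ true) = P(X ≥ 7 | p = 7/20), with X ~ Binomial(9, 7/20).
Summing C(9,j)(7/20)^j(13/20)^{9−j} for j = 7,…,9 gives 715658867/64000000000.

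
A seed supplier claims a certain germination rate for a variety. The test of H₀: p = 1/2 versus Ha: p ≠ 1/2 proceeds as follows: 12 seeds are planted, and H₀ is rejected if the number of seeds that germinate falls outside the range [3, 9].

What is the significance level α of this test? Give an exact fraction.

α = P(K ≤ 2 or K ≥ 10 | p = 1/2), K ~ Binomial(12, 1/2).
Each tail has probability (1 + 12 + 66)/4096; doubling gives α = 158/4096 = 79/2048.

79/2048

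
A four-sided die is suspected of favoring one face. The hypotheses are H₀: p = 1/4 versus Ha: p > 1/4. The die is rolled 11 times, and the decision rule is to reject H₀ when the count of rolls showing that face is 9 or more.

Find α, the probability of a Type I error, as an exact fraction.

529/4194304

α = P(reject H₀ | H₀ true) = P(K ≥ 9 | p = 1/4), with K ~ Binomial(11, 1/4).
P(K ≥ 9) = Σ_{j=9}^{11} C(11,j)·(1/4)^j·(3/4)^{11-j} = 529/4194304.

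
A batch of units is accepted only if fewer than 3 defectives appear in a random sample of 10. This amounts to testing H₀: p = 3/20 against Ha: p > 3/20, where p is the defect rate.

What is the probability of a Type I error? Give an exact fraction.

460297010259/2560000000000

Under H₀, S ~ Binomial(10, 3/20); the Type I error rate is P(S ≥ 3).
Via the complement, α = 1 − Σ_{j=0}^{2} C(10,j)(3/20)^j(17/20)^{10-j} = 460297010259/2560000000000.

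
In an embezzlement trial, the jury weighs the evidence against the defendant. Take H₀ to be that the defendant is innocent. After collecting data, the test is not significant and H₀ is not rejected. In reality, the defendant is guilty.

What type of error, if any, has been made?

H₀ was not rejected, but H₀ is actually false.
Failing to reject a false null hypothesis is a Type II error (false negative).

Type II error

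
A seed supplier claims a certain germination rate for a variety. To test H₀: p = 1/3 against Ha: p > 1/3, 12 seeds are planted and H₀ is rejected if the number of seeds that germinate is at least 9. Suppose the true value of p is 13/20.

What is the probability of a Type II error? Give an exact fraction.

Under the alternative p = 13/20, K ~ Binomial(12, 13/20); β is the probability the test does not reject, P(K < 9).
Summing C(12,j)·(13/20)^j·(7/20)^{12-j} for j = 0..8 gives 535222111290433/819200000000000.

535222111290433/819200000000000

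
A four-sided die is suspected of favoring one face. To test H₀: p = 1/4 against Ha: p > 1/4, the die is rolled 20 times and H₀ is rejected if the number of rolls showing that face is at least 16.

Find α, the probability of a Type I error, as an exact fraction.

106249/274877906944

The Type I error probability is α = P(X ≥ 16) computed under H₀, where X ~ Binomial(20, 1/4).
P(X ≥ 16) = Σ_{j=16}^{20} C(20,j)·(1/4)^j·(3/4)^{20-j} = 106249/274877906944.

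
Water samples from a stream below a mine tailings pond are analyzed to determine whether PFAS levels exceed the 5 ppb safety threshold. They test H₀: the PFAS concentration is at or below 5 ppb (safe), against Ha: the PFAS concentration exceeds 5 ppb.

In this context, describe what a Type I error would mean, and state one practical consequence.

A Type I error would mean concluding that the PFAS concentration exceeds 5 ppb when in fact the PFAS concentration is at or below 5 ppb (safe). Consequence: a clean site is subjected to costly and unnecessary remediation.

A Type I error is rejecting H₀ when H₀ is true.
Here that means declaring the site contaminated and ordering remediation when actually the PFAS concentration is at or below 5 ppb (safe).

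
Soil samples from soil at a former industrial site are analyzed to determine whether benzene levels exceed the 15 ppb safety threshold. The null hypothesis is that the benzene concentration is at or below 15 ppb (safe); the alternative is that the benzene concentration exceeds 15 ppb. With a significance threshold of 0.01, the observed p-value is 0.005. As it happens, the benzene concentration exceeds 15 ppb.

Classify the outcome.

Since p = 0.005 < α = 0.01, H₀ is rejected.
H₀ is false (actually the benzene concentration exceeds 15 ppb).
The decision matches the true state — no error.

Neither — the decision is correct.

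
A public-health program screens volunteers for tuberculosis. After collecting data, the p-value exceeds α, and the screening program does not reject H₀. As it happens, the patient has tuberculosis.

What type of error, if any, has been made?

Type II error

The conventional null hypothesis here is that the patient does not have tuberculosis.
H₀ was not rejected, but H₀ is actually false.
Failing to reject a false null hypothesis is a Type II error (false negative).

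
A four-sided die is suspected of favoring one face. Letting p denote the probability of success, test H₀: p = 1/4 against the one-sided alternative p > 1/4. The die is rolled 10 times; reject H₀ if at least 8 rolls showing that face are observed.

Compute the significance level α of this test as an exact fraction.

109/262144

α = P(reject H₀ | H₀ true) = P(Y ≥ 8 | p = 1/4), with Y ~ Binomial(10, 1/4).
Summing C(10,j)(1/4)^j(3/4)^{10−j} for j = 8,…,10 gives 109/262144.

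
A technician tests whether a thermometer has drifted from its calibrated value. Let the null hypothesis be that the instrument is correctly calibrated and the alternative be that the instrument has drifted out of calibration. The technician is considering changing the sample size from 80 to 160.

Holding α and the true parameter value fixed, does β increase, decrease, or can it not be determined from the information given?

It decreases.

More data shrinks sampling variability; the test statistic under Ha concentrates further from the null value, making rejection more likely.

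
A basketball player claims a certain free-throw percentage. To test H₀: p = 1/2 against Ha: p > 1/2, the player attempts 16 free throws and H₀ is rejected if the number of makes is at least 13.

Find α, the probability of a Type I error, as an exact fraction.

697/65536

Under H₀, K ~ Binomial(16, 1/2), and α = P(K ≥ 13).
That's C(16,13) + C(16,14) + C(16,15) + C(16,16) over 2^16, i.e. (560 + 120 + 16 + 1)/65536 = 697/65536.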